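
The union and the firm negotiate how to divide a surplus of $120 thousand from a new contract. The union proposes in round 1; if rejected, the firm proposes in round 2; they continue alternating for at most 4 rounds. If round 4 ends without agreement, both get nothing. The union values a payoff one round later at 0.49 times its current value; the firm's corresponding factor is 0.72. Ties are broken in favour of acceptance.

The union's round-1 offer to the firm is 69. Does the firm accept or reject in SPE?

Reject

Round 4 (the firm proposes): rejection yields 0 for the union; the firm offers 0 and keeps 120.
Round 3 (the union proposes): the firm can get 120 next round, worth 0.72 × 120 = 86.4 now; the union offers that and keeps 33.6.
Round 2 (the firm proposes): the union can get 33.6 next round, worth 0.49 × 33.6 = 16.464 now, so the firm offers 16.464, keeping 103.536.
So by rejecting in round 1, the firm gets 103.536 next round, worth 0.72 × 103.536 = 74.54592 now.
Offer 69 < 74.54592, so the firm rejects.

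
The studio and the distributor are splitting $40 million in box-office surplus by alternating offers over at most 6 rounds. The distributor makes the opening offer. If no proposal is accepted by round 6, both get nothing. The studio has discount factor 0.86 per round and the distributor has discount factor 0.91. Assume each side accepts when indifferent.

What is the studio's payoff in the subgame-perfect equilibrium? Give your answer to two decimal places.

26.59

Solve by backward induction from round 6.
Round 6 (the studio proposes): the distributor will accept anything ≥ 0, so the studio offers 0 and keeps 40.
Round 5 (the distributor proposes): the studio can get 40 next round, worth 0.86 × 40 = 34.4 now, so the distributor offers 34.4, keeping 5.6.
Round 4 (the studio proposes): the distributor can get 5.6 next round, worth 0.91 × 5.6 = 5.096 now, so the studio offers 5.096, keeping 34.904.
Round 3 (the distributor proposes): the studio can get 34.904 next round, worth 0.86 × 34.904 = 30.01744 now; the distributor offers that and keeps 9.98256.
Round 2 (the studio proposes): the distributor can get 9.98256 next round, worth 0.91 × 9.98256 = 9.0841296 now, so the studio offers 9.0841296, keeping 30.9158704.
Round 1 (the distributor proposes): the studio can get 30.9158704 next round, worth 0.86 × 30.9158704 = 26.587648544 now; the distributor offers that and keeps 13.412351456.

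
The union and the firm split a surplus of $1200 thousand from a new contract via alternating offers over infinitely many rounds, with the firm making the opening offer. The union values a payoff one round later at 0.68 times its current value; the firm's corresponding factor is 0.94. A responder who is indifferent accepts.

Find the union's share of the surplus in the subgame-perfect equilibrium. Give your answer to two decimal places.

135.70

In a stationary SPE each proposer offers the other exactly their discounted continuation value.
If the firm keeps x when proposing and the union keeps y when proposing, then x = 1200 − 0.68y and y = 1200 − 0.94x.
Solving: x = 1200(1 − 0.68) / (1 − 0.94·0.68) = 384 / 0.3608 ≈ 1064.3016.
The union gets 1200 − 1064.3016 ≈ 135.6984.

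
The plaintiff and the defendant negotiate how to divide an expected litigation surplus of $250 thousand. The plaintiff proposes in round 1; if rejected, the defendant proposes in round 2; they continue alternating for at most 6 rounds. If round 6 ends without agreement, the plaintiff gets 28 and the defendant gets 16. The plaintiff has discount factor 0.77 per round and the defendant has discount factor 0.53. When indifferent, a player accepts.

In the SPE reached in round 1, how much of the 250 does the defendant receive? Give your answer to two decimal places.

Round 6 (the defendant proposes): the plaintiff gets 28 if talks fail, so the defendant offers 28 and keeps 222.
Round 5 (the plaintiff proposes): the defendant can get 222 next round, worth 0.53 × 222 = 117.66 now; the plaintiff offers that and keeps 132.34.
Round 4 (the defendant proposes): the plaintiff can get 132.34 next round, worth 0.77 × 132.34 = 101.9018 now. The defendant offers 101.9018 and keeps 250 − 101.9018 = 148.0982.
Round 3 (the plaintiff proposes): the defendant can get 148.0982 next round, worth 0.53 × 148.0982 = 78.492046 now, so the plaintiff offers 78.492046, keeping 171.507954.
Round 2 (the defendant proposes): the plaintiff can get 171.507954 next round, worth 0.77 × 171.507954 = 132.06112458 now. The defendant offers 132.06112458 and keeps 250 − 132.06112458 = 117.93887542.
Round 1 (the plaintiff proposes): the defendant can get 117.93887542 next round, worth 0.53 × 117.93887542 = 62.5076039726 now; the plaintiff offers that and keeps 187.4923960274.

62.51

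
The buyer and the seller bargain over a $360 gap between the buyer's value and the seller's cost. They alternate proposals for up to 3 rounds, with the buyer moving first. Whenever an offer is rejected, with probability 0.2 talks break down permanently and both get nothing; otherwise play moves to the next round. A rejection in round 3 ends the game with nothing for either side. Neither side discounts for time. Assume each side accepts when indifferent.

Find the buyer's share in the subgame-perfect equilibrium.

302.4

Round 3 (the buyer proposes): the seller will accept anything ≥ 0, so the buyer offers 0 and keeps 360.
Round 2 (the seller proposes): rejecting gives the buyer an expected 0.8 × 360 = 288. The seller offers 288 and keeps 360 − 288 = 72.
Round 1 (the buyer proposes): rejecting gives the seller an expected 0.8 × 72 = 57.6; the buyer offers that and keeps 302.4.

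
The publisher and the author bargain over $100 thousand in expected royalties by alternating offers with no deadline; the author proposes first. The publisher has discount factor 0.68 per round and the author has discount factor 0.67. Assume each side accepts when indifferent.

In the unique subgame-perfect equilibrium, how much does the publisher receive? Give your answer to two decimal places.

When the author proposes, the publisher accepts any offer worth at least 0.68 times what the publisher would get by proposing next round; and vice versa.
This gives x = 100 − 0.68y and y = 100 − 0.67x, where x and y are each side's share when it proposes.
Hence (1 − 0.68·0.67)x = 100(1 − 0.68), i.e. 0.5444·x = 32.
x ≈ 58.7803; the publisher's share is 100 − x ≈ 41.2197.

41.22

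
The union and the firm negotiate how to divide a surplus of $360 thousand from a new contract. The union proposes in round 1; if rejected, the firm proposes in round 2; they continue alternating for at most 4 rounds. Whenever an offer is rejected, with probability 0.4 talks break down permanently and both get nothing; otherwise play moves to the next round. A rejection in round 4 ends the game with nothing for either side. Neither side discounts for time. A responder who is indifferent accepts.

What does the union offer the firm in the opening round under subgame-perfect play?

By backward induction:
Round 4 (the firm proposes): the union will accept anything ≥ 0, so the firm offers 0 and keeps 360.
Round 3 (the union proposes): rejecting gives the firm an expected 0.6 × 360 = 216, so the union offers 216, keeping 144.
Round 2 (the firm proposes): rejecting gives the union an expected 0.6 × 144 = 86.4, so the firm offers 86.4, keeping 273.6.
Round 1 (the union proposes): rejecting gives the firm an expected 0.6 × 273.6 = 164.16; the union offers that and keeps 195.84.

164.16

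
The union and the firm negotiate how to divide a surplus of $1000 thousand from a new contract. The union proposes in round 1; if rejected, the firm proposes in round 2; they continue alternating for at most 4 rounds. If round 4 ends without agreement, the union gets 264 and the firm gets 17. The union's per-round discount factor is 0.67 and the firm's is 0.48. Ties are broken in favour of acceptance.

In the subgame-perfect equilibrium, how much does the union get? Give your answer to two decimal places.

727.99

Round 4 (the firm proposes): the union gets 264 if talks fail, so the firm offers 264 and keeps 736.
Round 3 (the union proposes): the firm can get 736 next round, worth 0.48 × 736 = 353.28 now; the union offers that and keeps 646.72.
Round 2 (the firm proposes): the union can get 646.72 next round, worth 0.67 × 646.72 = 433.3024 now. The firm offers 433.3024 and keeps 1000 − 433.3024 = 566.6976.
Round 1 (the union proposes): the firm can get 566.6976 next round, worth 0.48 × 566.6976 = 272.014848 now, so the union offers 272.014848, keeping 727.985152.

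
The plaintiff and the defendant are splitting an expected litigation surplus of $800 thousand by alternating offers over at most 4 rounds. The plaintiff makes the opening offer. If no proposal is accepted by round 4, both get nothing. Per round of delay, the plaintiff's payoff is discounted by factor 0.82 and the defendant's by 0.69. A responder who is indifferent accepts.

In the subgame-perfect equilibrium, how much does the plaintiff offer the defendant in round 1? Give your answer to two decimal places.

Round 4 (the defendant proposes): the plaintiff will accept anything ≥ 0, so the defendant offers 0 and keeps 800.
Round 3 (the plaintiff proposes): the defendant can get 800 next round, worth 0.69 × 800 = 552 now; the plaintiff offers that and keeps 248.
Round 2 (the defendant proposes): the plaintiff can get 248 next round, worth 0.82 × 248 = 203.36 now, so the defendant offers 203.36, keeping 596.64.
Round 1 (the plaintiff proposes): the defendant can get 596.64 next round, worth 0.69 × 596.64 = 411.6816 now; the plaintiff offers that and keeps 388.3184.

411.68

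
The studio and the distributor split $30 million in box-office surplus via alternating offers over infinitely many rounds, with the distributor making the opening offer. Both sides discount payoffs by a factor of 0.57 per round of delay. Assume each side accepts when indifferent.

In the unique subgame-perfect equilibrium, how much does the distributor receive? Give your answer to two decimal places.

Let x be the distributor's share when the distributor proposes and y be the studio's share when the studio proposes.
The studio accepts iff offered ≥ 0.57·y, so x = 30 − 0.57y. Symmetrically y = 30 − 0.57x.
Substituting: x = 30 − 0.57(30 − 0.57x), giving x(1 − 0.57·0.57) = 30(1 − 0.57).
So x = 30 × 0.43 / 0.6751 ≈ 19.1083, and the studio receives 30 − x ≈ 10.8917.

19.11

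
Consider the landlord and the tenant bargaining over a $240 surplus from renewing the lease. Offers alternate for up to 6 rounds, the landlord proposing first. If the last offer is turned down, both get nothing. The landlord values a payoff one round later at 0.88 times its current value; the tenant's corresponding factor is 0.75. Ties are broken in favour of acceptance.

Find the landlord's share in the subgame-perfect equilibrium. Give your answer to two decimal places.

Work backward from the last round.
Round 6 (the tenant proposes): rejection yields 0 for the landlord; the tenant offers 0 and keeps 240.
Round 5 (the landlord proposes): the tenant can get 240 next round, worth 0.75 × 240 = 180 now. The landlord offers 180 and keeps 240 − 180 = 60.
Round 4 (the tenant proposes): the landlord can get 60 next round, worth 0.88 × 60 = 52.8 now. The tenant offers 52.8 and keeps 240 − 52.8 = 187.2.
Round 3 (the landlord proposes): the tenant can get 187.2 next round, worth 0.75 × 187.2 = 140.4 now, so the landlord offers 140.4, keeping 99.6.
Round 2 (the tenant proposes): the landlord can get 99.6 next round, worth 0.88 × 99.6 = 87.648 now, so the tenant offers 87.648, keeping 152.352.
Round 1 (the landlord proposes): the tenant can get 152.352 next round, worth 0.75 × 152.352 = 114.264 now; the landlord offers that and keeps 125.736.

125.74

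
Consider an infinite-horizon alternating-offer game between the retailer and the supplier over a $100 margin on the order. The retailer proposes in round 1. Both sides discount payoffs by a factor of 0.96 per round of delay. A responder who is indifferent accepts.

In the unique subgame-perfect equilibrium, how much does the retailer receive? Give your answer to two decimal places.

51.02

Let x be the retailer's share when the retailer proposes and y be the supplier's share when the supplier proposes.
The supplier accepts iff offered ≥ 0.96·y, so x = 100 − 0.96y. Symmetrically y = 100 − 0.96x.
Substituting: x = 100 − 0.96(100 − 0.96x), giving x(1 − 0.96·0.96) = 100(1 − 0.96).
So x = 100 × 0.04 / 0.0784 ≈ 51.0204, and the supplier receives 100 − x ≈ 48.9796.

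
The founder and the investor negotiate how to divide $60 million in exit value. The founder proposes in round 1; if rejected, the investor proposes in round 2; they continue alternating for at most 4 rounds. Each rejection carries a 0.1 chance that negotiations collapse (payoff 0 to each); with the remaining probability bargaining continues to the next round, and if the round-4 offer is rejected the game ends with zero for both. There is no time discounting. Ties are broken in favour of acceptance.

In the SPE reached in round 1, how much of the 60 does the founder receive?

Round 4 (the investor proposes): rejection yields 0 for the founder; the investor offers 0 and keeps 60.
Round 3 (the founder proposes): rejecting gives the investor an expected 0.9 × 60 = 54. The founder offers 54 and keeps 60 − 54 = 6.
Round 2 (the investor proposes): rejecting gives the founder an expected 0.9 × 6 = 5.4, so the investor offers 5.4, keeping 54.6.
Round 1 (the founder proposes): rejecting gives the investor an expected 0.9 × 54.6 = 49.14. The founder offers 49.14 and keeps 60 − 49.14 = 10.86.

10.86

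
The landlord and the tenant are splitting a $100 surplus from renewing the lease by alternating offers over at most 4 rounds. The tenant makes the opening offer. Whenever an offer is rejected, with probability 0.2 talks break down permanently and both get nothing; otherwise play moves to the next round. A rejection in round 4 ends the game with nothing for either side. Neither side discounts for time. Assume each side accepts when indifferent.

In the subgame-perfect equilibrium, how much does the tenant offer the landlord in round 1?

Round 4 (the landlord proposes): the tenant will accept anything ≥ 0, so the landlord offers 0 and keeps 100.
Round 3 (the tenant proposes): rejecting gives the landlord an expected 0.8 × 100 = 80; the tenant offers that and keeps 20.
Round 2 (the landlord proposes): rejecting gives the tenant an expected 0.8 × 20 = 16, so the landlord offers 16, keeping 84.
Round 1 (the tenant proposes): rejecting gives the landlord an expected 0.8 × 84 = 67.2; the tenant offers that and keeps 32.8.

67.2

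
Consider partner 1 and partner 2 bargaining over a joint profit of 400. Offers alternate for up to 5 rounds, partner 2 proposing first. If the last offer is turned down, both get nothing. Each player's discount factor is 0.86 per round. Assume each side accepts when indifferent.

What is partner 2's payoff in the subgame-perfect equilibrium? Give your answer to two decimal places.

316.22

Round 5 (partner 2 proposes): rejection yields 0 for partner 1; partner 2 offers 0 and keeps 400.
Round 4 (partner 1 proposes): partner 2 can get 400 next round, worth 0.86 × 400 = 344 now; partner 1 offers that and keeps 56.
Round 3 (partner 2 proposes): partner 1 can get 56 next round, worth 0.86 × 56 = 48.16 now; partner 2 offers that and keeps 351.84.
Round 2 (partner 1 proposes): partner 2 can get 351.84 next round, worth 0.86 × 351.84 = 302.5824 now, so partner 1 offers 302.5824, keeping 97.4176.
Round 1 (partner 2 proposes): partner 1 can get 97.4176 next round, worth 0.86 × 97.4176 = 83.779136 now; partner 2 offers that and keeps 316.220864.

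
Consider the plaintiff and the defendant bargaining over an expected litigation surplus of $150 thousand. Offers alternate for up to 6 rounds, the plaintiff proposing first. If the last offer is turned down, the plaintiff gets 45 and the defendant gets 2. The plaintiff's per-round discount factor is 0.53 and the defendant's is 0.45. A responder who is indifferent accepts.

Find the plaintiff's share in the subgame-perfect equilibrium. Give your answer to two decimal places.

108.02

Round 6 (the defendant proposes): the plaintiff gets 45 if talks fail, so the defendant offers 45 and keeps 105.
Round 5 (the plaintiff proposes): the defendant can get 105 next round, worth 0.45 × 105 = 47.25 now, so the plaintiff offers 47.25, keeping 102.75.
Round 4 (the defendant proposes): the plaintiff can get 102.75 next round, worth 0.53 × 102.75 = 54.4575 now. The defendant offers 54.4575 and keeps 150 − 54.4575 = 95.5425.
Round 3 (the plaintiff proposes): the defendant can get 95.5425 next round, worth 0.45 × 95.5425 = 42.994125 now. The plaintiff offers 42.994125 and keeps 150 − 42.994125 = 107.005875.
Round 2 (the defendant proposes): the plaintiff can get 107.005875 next round, worth 0.53 × 107.005875 = 56.71311375 now; the defendant offers that and keeps 93.28688625.
Round 1 (the plaintiff proposes): the defendant can get 93.28688625 next round, worth 0.45 × 93.28688625 = 41.9790988125 now, so the plaintiff offers 41.9790988125, keeping 108.0209011875.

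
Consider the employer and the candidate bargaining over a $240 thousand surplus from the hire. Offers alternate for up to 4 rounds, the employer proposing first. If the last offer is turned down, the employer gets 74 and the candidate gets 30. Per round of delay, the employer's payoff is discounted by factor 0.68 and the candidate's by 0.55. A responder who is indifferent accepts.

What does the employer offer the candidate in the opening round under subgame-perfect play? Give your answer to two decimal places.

76.39

Round 4 (the candidate proposes): the employer gets 74 if talks fail, so the candidate offers 74 and keeps 166.
Round 3 (the employer proposes): the candidate can get 166 next round, worth 0.55 × 166 = 91.3 now, so the employer offers 91.3, keeping 148.7.
Round 2 (the candidate proposes): the employer can get 148.7 next round, worth 0.68 × 148.7 = 101.116 now; the candidate offers that and keeps 138.884.
Round 1 (the employer proposes): the candidate can get 138.884 next round, worth 0.55 × 138.884 = 76.3862 now. The employer offers 76.3862 and keeps 240 − 76.3862 = 163.6138.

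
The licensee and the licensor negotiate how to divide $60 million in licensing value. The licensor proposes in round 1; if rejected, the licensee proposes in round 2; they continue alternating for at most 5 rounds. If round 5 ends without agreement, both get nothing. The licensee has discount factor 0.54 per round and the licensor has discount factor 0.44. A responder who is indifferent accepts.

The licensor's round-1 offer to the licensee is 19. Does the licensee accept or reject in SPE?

Reject

Round 5 (the licensor proposes): rejection yields 0 for the licensee; the licensor offers 0 and keeps 60.
Round 4 (the licensee proposes): the licensor can get 60 next round, worth 0.44 × 60 = 26.4 now, so the licensee offers 26.4, keeping 33.6.
Round 3 (the licensor proposes): the licensee can get 33.6 next round, worth 0.54 × 33.6 = 18.144 now. The licensor offers 18.144 and keeps 60 − 18.144 = 41.856.
Round 2 (the licensee proposes): the licensor can get 41.856 next round, worth 0.44 × 41.856 = 18.41664 now, so the licensee offers 18.41664, keeping 41.58336.
So by rejecting in round 1, the licensee gets 41.58336 next round, worth 0.54 × 41.58336 = 22.4550144 now.
Offer 19 < 22.4550144, so the licensee rejects.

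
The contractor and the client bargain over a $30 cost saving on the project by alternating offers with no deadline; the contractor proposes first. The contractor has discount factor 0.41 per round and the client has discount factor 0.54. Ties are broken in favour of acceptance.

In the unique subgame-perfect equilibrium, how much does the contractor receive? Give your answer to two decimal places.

In a stationary SPE each proposer offers the other exactly their discounted continuation value.
If the contractor keeps x when proposing and the client keeps y when proposing, then x = 30 − 0.54y and y = 30 − 0.41x.
Solving: x = 30(1 − 0.54) / (1 − 0.41·0.54) = 13.8 / 0.7786 ≈ 17.7241.
The client gets 30 − 17.7241 ≈ 12.2759.

17.72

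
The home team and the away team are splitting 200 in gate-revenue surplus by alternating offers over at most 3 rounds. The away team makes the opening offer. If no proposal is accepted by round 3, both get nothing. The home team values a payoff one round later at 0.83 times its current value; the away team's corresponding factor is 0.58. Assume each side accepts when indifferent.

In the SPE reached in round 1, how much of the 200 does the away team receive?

130.28

Round 3 (the away team proposes): rejection yields 0 for the home team; the away team offers 0 and keeps 200.
Round 2 (the home team proposes): the away team can get 200 next round, worth 0.58 × 200 = 116 now; the home team offers that and keeps 84.
Round 1 (the away team proposes): the home team can get 84 next round, worth 0.83 × 84 = 69.72 now; the away team offers that and keeps 130.28.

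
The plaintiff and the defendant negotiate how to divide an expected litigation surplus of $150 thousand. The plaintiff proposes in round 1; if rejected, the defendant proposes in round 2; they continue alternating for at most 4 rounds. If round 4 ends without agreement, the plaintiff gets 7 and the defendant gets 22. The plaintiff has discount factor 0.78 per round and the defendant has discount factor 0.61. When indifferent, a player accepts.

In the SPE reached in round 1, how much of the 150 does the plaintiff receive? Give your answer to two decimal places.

88.37

Round 4 (the defendant proposes): the plaintiff gets 7 if talks fail, so the defendant offers 7 and keeps 143.
Round 3 (the plaintiff proposes): the defendant can get 143 next round, worth 0.61 × 143 = 87.23 now, so the plaintiff offers 87.23, keeping 62.77.
Round 2 (the defendant proposes): the plaintiff can get 62.77 next round, worth 0.78 × 62.77 = 48.9606 now, so the defendant offers 48.9606, keeping 101.0394.
Round 1 (the plaintiff proposes): the defendant can get 101.0394 next round, worth 0.61 × 101.0394 = 61.634034 now, so the plaintiff offers 61.634034, keeping 88.365966.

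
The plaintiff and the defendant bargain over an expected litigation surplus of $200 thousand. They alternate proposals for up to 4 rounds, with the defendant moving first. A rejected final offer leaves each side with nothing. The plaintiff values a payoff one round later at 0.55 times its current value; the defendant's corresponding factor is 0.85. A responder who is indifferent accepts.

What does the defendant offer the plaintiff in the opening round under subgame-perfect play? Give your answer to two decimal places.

Round 4 (the plaintiff proposes): the defendant will accept anything ≥ 0, so the plaintiff offers 0 and keeps 200.
Round 3 (the defendant proposes): the plaintiff can get 200 next round, worth 0.55 × 200 = 110 now; the defendant offers that and keeps 90.
Round 2 (the plaintiff proposes): the defendant can get 90 next round, worth 0.85 × 90 = 76.5 now, so the plaintiff offers 76.5, keeping 123.5.
Round 1 (the defendant proposes): the plaintiff can get 123.5 next round, worth 0.55 × 123.5 = 67.925 now. The defendant offers 67.925 and keeps 200 − 67.925 = 132.075.

67.93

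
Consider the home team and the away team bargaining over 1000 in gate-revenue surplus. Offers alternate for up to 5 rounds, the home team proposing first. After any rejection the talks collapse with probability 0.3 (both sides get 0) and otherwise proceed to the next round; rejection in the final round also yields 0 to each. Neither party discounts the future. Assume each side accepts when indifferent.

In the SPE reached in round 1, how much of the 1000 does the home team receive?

687.1

Round 5 (the home team proposes): the away team will accept anything ≥ 0, so the home team offers 0 and keeps 1000.
Round 4 (the away team proposes): rejecting gives the home team an expected 0.7 × 1000 = 700; the away team offers that and keeps 300.
Round 3 (the home team proposes): rejecting gives the away team an expected 0.7 × 300 = 210, so the home team offers 210, keeping 790.
Round 2 (the away team proposes): rejecting gives the home team an expected 0.7 × 790 = 553. The away team offers 553 and keeps 1000 − 553 = 447.
Round 1 (the home team proposes): rejecting gives the away team an expected 0.7 × 447 = 312.9. The home team offers 312.9 and keeps 1000 − 312.9 = 687.1.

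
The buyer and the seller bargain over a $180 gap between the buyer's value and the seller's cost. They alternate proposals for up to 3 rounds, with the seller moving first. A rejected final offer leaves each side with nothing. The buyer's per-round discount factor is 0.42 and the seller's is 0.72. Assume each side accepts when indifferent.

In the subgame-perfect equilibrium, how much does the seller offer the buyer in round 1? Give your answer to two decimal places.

21.17

Round 3 (the seller proposes): rejection yields 0 for the buyer; the seller offers 0 and keeps 180.
Round 2 (the buyer proposes): the seller can get 180 next round, worth 0.72 × 180 = 129.6 now, so the buyer offers 129.6, keeping 50.4.
Round 1 (the seller proposes): the buyer can get 50.4 next round, worth 0.42 × 50.4 = 21.168 now, so the seller offers 21.168, keeping 158.832.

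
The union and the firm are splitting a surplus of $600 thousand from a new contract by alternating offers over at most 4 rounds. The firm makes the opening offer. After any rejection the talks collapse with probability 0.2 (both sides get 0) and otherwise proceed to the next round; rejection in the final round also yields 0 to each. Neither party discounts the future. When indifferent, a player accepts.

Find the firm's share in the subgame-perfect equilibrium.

By backward induction:
Round 4 (the union proposes): rejection yields 0 for the firm; the union offers 0 and keeps 600.
Round 3 (the firm proposes): rejecting gives the union an expected 0.8 × 600 = 480. The firm offers 480 and keeps 600 − 480 = 120.
Round 2 (the union proposes): rejecting gives the firm an expected 0.8 × 120 = 96; the union offers that and keeps 504.
Round 1 (the firm proposes): rejecting gives the union an expected 0.8 × 504 = 403.2, so the firm offers 403.2, keeping 196.8.

196.8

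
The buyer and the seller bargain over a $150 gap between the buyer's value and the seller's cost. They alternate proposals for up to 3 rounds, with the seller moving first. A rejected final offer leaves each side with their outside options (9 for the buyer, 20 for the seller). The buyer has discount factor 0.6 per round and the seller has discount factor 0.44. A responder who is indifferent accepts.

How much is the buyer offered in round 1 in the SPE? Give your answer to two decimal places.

Round 3 (the seller proposes): the buyer gets 9 if talks fail, so the seller offers 9 and keeps 141.
Round 2 (the buyer proposes): the seller can get 141 next round, worth 0.44 × 141 = 62.04 now; the buyer offers that and keeps 87.96.
Round 1 (the seller proposes): the buyer can get 87.96 next round, worth 0.6 × 87.96 = 52.776 now; the seller offers that and keeps 97.224.

52.78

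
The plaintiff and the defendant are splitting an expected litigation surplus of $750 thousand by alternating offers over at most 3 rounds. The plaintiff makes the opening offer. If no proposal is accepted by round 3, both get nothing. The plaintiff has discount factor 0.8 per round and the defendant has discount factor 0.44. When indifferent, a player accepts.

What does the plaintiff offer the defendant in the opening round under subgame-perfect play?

Round 3 (the plaintiff proposes): rejection yields 0 for the defendant; the plaintiff offers 0 and keeps 750.
Round 2 (the defendant proposes): the plaintiff can get 750 next round, worth 0.8 × 750 = 600 now, so the defendant offers 600, keeping 150.
Round 1 (the plaintiff proposes): the defendant can get 150 next round, worth 0.44 × 150 = 66 now. The plaintiff offers 66 and keeps 750 − 66 = 684.

66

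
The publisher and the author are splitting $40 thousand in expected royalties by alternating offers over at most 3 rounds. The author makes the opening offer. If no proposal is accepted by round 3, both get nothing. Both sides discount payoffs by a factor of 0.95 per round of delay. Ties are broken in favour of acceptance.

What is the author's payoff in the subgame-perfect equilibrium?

38.1

Round 3 (the author proposes): the publisher will accept anything ≥ 0, so the author offers 0 and keeps 40.
Round 2 (the publisher proposes): the author can get 40 next round, worth 0.95 × 40 = 38 now; the publisher offers that and keeps 2.
Round 1 (the author proposes): the publisher can get 2 next round, worth 0.95 × 2 = 1.9 now; the author offers that and keeps 38.1.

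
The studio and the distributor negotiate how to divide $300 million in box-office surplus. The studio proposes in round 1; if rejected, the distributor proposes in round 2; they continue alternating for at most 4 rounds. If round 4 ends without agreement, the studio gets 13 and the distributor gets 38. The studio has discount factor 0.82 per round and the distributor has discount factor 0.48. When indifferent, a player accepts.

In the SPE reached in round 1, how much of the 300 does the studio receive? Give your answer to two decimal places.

219.86

Round 4 (the distributor proposes): the studio gets 13 if talks fail, so the distributor offers 13 and keeps 287.
Round 3 (the studio proposes): the distributor can get 287 next round, worth 0.48 × 287 = 137.76 now. The studio offers 137.76 and keeps 300 − 137.76 = 162.24.
Round 2 (the distributor proposes): the studio can get 162.24 next round, worth 0.82 × 162.24 = 133.0368 now. The distributor offers 133.0368 and keeps 300 − 133.0368 = 166.9632.
Round 1 (the studio proposes): the distributor can get 166.9632 next round, worth 0.48 × 166.9632 = 80.142336 now. The studio offers 80.142336 and keeps 300 − 80.142336 = 219.857664.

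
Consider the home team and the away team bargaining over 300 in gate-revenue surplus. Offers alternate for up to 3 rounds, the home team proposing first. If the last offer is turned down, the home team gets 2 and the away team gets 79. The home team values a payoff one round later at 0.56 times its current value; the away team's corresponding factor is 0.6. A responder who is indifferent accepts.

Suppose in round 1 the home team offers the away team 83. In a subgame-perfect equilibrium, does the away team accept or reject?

Round 3 (the home team proposes): the away team gets 79 if talks fail, so the home team offers 79 and keeps 221.
Round 2 (the away team proposes): the home team can get 221 next round, worth 0.56 × 221 = 123.76 now, so the away team offers 123.76, keeping 176.24.
So by rejecting in round 1, the away team gets 176.24 next round, worth 0.6 × 176.24 = 105.744 now.
Offer 83 < 105.744, so the away team rejects.

Reject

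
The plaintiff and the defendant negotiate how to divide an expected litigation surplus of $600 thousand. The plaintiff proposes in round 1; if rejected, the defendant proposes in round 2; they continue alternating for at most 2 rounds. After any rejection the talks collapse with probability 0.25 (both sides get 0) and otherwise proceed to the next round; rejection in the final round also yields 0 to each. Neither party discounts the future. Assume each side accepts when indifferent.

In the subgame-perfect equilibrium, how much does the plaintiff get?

Round 2 (the defendant proposes): the plaintiff will accept anything ≥ 0, so the defendant offers 0 and keeps 600.
Round 1 (the plaintiff proposes): rejecting gives the defendant an expected 0.75 × 600 = 450. The plaintiff offers 450 and keeps 600 − 450 = 150.

150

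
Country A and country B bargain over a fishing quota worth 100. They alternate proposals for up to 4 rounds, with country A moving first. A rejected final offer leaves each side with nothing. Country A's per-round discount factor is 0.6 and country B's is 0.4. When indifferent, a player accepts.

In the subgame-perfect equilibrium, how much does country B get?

25.6

By backward induction:
Round 4 (country B proposes): rejection yields 0 for country A; country B offers 0 and keeps 100.
Round 3 (country A proposes): country B can get 100 next round, worth 0.4 × 100 = 40 now; country A offers that and keeps 60.
Round 2 (country B proposes): country A can get 60 next round, worth 0.6 × 60 = 36 now, so country B offers 36, keeping 64.
Round 1 (country A proposes): country B can get 64 next round, worth 0.4 × 64 = 25.6 now; country A offers that and keeps 74.4.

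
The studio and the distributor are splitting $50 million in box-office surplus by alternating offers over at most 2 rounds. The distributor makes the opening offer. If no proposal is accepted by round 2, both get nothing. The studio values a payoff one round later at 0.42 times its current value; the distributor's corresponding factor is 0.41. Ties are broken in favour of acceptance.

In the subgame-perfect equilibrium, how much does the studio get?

21

Round 2 (the studio proposes): the distributor will accept anything ≥ 0, so the studio offers 0 and keeps 50.
Round 1 (the distributor proposes): the studio can get 50 next round, worth 0.42 × 50 = 21 now; the distributor offers that and keeps 29.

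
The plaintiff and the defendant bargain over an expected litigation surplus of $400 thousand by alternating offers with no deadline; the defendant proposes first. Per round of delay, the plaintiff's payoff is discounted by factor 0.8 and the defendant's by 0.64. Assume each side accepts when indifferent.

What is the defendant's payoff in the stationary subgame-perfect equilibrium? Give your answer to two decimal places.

When the defendant proposes, the plaintiff accepts any offer worth at least 0.8 times what the plaintiff would get by proposing next round; and vice versa.
This gives x = 400 − 0.8y and y = 400 − 0.64x, where x and y are each side's share when it proposes.
Hence (1 − 0.8·0.64)x = 400(1 − 0.8), i.e. 0.488·x = 80.
x ≈ 163.9344; the plaintiff's share is 400 − x ≈ 236.0656.

163.93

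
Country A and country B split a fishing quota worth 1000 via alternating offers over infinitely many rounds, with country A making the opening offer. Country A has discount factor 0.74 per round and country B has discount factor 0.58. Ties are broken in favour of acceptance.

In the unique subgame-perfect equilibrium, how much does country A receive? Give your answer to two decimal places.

735.81

When country A proposes, country B accepts any offer worth at least 0.58 times what country B would get by proposing next round; and vice versa.
This gives x = 1000 − 0.58y and y = 1000 − 0.74x, where x and y are each side's share when it proposes.
Hence (1 − 0.58·0.74)x = 1000(1 − 0.58), i.e. 0.5708·x = 420.
x ≈ 735.8094; country B's share is 1000 − x ≈ 264.1906.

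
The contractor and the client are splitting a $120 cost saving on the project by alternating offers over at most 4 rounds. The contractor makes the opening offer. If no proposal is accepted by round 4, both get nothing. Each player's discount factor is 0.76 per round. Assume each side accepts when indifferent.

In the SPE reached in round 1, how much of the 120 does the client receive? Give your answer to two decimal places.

74.57

By backward induction:
Round 4 (the client proposes): rejection yields 0 for the contractor; the client offers 0 and keeps 120.
Round 3 (the contractor proposes): the client can get 120 next round, worth 0.76 × 120 = 91.2 now, so the contractor offers 91.2, keeping 28.8.
Round 2 (the client proposes): the contractor can get 28.8 next round, worth 0.76 × 28.8 = 21.888 now, so the client offers 21.888, keeping 98.112.
Round 1 (the contractor proposes): the client can get 98.112 next round, worth 0.76 × 98.112 = 74.56512 now. The contractor offers 74.56512 and keeps 120 − 74.56512 = 45.43488.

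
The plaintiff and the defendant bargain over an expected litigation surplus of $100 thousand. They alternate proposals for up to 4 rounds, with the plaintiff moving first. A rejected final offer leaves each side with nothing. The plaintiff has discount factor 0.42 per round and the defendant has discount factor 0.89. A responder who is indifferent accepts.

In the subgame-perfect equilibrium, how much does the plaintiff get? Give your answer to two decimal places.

By backward induction:
Round 4 (the defendant proposes): the plaintiff will accept anything ≥ 0, so the defendant offers 0 and keeps 100.
Round 3 (the plaintiff proposes): the defendant can get 100 next round, worth 0.89 × 100 = 89 now. The plaintiff offers 89 and keeps 100 − 89 = 11.
Round 2 (the defendant proposes): the plaintiff can get 11 next round, worth 0.42 × 11 = 4.62 now. The defendant offers 4.62 and keeps 100 − 4.62 = 95.38.
Round 1 (the plaintiff proposes): the defendant can get 95.38 next round, worth 0.89 × 95.38 = 84.8882 now; the plaintiff offers that and keeps 15.1118.

15.11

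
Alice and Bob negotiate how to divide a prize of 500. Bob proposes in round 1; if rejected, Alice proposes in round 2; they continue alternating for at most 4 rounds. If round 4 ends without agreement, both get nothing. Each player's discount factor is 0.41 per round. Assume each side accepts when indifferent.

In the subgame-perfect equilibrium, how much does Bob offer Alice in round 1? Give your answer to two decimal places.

155.41

Solve by backward induction from round 4.
Round 4 (Alice proposes): Bob will accept anything ≥ 0, so Alice offers 0 and keeps 500.
Round 3 (Bob proposes): Alice can get 500 next round, worth 0.41 × 500 = 205 now, so Bob offers 205, keeping 295.
Round 2 (Alice proposes): Bob can get 295 next round, worth 0.41 × 295 = 120.95 now; Alice offers that and keeps 379.05.
Round 1 (Bob proposes): Alice can get 379.05 next round, worth 0.41 × 379.05 = 155.4105 now. Bob offers 155.4105 and keeps 500 − 155.4105 = 344.5895.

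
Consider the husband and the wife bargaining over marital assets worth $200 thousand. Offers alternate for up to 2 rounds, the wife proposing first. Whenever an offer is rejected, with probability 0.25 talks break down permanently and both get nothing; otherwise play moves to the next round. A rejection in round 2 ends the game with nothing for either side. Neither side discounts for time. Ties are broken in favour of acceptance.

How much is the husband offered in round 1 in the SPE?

By backward induction:
Round 2 (the husband proposes): the wife will accept anything ≥ 0, so the husband offers 0 and keeps 200.
Round 1 (the wife proposes): rejecting gives the husband an expected 0.75 × 200 = 150; the wife offers that and keeps 50.

150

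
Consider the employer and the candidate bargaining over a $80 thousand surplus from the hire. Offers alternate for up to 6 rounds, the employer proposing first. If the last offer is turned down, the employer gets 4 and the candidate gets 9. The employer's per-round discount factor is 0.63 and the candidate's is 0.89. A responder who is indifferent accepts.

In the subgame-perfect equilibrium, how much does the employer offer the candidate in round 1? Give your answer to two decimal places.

Round 6 (the candidate proposes): the employer gets 4 if talks fail, so the candidate offers 4 and keeps 76.
Round 5 (the employer proposes): the candidate can get 76 next round, worth 0.89 × 76 = 67.64 now; the employer offers that and keeps 12.36.
Round 4 (the candidate proposes): the employer can get 12.36 next round, worth 0.63 × 12.36 = 7.7868 now; the candidate offers that and keeps 72.2132.
Round 3 (the employer proposes): the candidate can get 72.2132 next round, worth 0.89 × 72.2132 = 64.269748 now. The employer offers 64.269748 and keeps 80 − 64.269748 = 15.730252.
Round 2 (the candidate proposes): the employer can get 15.730252 next round, worth 0.63 × 15.730252 = 9.91005876 now, so the candidate offers 9.91005876, keeping 70.08994124.
Round 1 (the employer proposes): the candidate can get 70.08994124 next round, worth 0.89 × 70.08994124 = 62.3800477036 now, so the employer offers 62.3800477036, keeping 17.6199522964.

62.38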